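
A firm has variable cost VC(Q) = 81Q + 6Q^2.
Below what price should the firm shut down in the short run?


AVC(Q) = VC(Q)/Q = 81 + 6Q
AVC is increasing in Q, so minimum AVC is at Q -> 0+.
Min AVC = 81
The firm should shut down if P < 81.

81


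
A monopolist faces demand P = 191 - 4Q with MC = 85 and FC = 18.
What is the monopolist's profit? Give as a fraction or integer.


MR = MC: 191 - 8Q = 85
Q* = 53/4
P* = 191 - 4*53/4 = 138
Profit = (P* - MC)*Q* - FC
= (138 - 85)*53/4 - 18
= 53*53/4 - 18
= 2809/4 - 18 = 2737/4

2737/4


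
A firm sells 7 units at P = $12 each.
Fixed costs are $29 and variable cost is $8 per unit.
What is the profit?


Total Revenue = P * Q = 12 * 7 = $84
Total Cost = FC + VC*Q = 29 + 8*7 = $85
Profit = TR - TC = 84 - 85 = $-1

$-1


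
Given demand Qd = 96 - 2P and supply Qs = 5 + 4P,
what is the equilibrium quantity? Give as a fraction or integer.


First find equilibrium price:
96 - 2P = 5 + 4P
P* = 91/6 = 91/6
Then substitute into demand:
Q* = 96 - 2 * 91/6 = 197/3

197/3


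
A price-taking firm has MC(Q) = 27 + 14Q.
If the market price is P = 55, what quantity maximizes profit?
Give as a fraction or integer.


In perfect competition, profit is maximized where P = MC.
55 = 27 + 14Q
28 = 14Q
Q* = 28/14 = 2

2


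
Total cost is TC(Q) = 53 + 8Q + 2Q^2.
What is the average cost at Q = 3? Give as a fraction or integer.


TC(3) = 53 + 8*3 + 2*3^2
TC(3) = 53 + 24 + 18 = 95
AC = TC/Q = 95/3 = 95/3

95/3


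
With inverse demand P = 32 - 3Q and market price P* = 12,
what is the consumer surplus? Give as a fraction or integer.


Maximum willingness to pay (at Q=0): P_max = 32
Quantity demanded at P* = 12:
Q* = (32 - 12)/3 = 20/3
CS = (1/2) * Q* * (P_max - P*)
CS = (1/2) * 20/3 * (32 - 12)
CS = (1/2) * 20/3 * 20 = 200/3

200/3


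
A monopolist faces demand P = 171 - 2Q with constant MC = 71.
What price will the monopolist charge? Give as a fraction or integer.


MR = 171 - 4Q
Set MR = MC: 171 - 4Q = 71
Q* = 25
Substitute into demand:
P* = 171 - 2*25 = 121

121


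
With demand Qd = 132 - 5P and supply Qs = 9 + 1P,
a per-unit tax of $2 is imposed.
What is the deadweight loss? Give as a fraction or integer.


Pre-tax equilibrium quantity: Q* = 59/2
Post-tax equilibrium quantity: Q_tax = 167/6
Reduction in quantity: Q* - Q_tax = 5/3
DWL = (1/2) * tax * (Q* - Q_tax)
DWL = (1/2) * 2 * 5/3 = 5/3

5/3


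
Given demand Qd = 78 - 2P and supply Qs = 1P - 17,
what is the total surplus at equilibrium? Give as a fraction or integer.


Find equilibrium: 78 - 2P = 1P - 17
78 + 17 = 3P
P* = 95/3 = 95/3
Q* = 1*95/3 - 17 = 44/3
Inverse demand: P = 39 - Q/2, so P_max = 39
Inverse supply: P = 17 + Q/1, so P_min = 17
CS = (1/2) * 44/3 * (39 - 95/3) = 484/9
PS = (1/2) * 44/3 * (95/3 - 17) = 968/9
TS = CS + PS = 484/9 + 968/9 = 484/3

484/3


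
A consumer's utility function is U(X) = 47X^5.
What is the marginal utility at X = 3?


MU = dU/dX = 47*5*X^(5-1)
MU = 235*X^4
At X = 3:
MU = 235 * 3^4
MU = 235 * 81 = 19035

19035


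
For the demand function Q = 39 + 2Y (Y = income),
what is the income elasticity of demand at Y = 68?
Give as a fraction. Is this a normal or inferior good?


dQ/dY = 2
At Y = 68: Q = 39 + 2*68 = 175
Ey = (dQ/dY)(Y/Q) = 2 * 68 / 175 = 136/175
Since Ey > 0, this is a normal good.

136/175 (normal good)


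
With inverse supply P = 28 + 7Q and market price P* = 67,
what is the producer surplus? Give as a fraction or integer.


Minimum supply price (at Q=0): P_min = 28
Quantity supplied at P* = 67:
Q* = (67 - 28)/7 = 39/7
PS = (1/2) * Q* * (P* - P_min)
PS = (1/2) * 39/7 * (67 - 28)
PS = (1/2) * 39/7 * 39 = 1521/14

1521/14


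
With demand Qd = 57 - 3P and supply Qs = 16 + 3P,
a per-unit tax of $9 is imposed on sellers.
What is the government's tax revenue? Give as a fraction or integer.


With tax on sellers, new supply: Qs' = 16 + 3(P - 9)
= 3P - 11
New equilibrium quantity:
Q_new = 23
Tax revenue = tax * Q_new = 9 * 23 = 207

207


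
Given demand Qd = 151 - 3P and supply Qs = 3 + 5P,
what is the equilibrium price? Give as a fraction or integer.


At equilibrium, Qd = Qs.
151 - 3P = 3 + 5P
151 - 3 = 3P + 5P
148 = 8P
P* = 148/8 = 37/2

37/2


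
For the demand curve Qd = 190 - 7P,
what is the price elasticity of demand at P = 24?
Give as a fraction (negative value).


dQ/dP = -7
At P = 24: Q = 190 - 7*24 = 22
E = (dQ/dP)(P/Q) = (-7)(24/22) = -84/11

-84/11


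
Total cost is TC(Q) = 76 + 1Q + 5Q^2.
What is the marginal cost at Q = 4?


MC = dTC/dQ = 1 + 2*5*Q
At Q = 4:
MC = 1 + 10*4
MC = 1 + 40 = 41

41


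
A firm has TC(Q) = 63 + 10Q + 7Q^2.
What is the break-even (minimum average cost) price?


AC(Q) = 63/Q + 10 + 7Q
To minimize: dAC/dQ = -63/Q^2 + 7 = 0
Q^2 = 63/7 = 9
Q* = 3
Min AC = 63/3 + 10 + 7*3
Min AC = 21 + 10 + 21 = 52

52


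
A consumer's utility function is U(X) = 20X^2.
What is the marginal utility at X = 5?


MU = dU/dX = 20*2*X^(2-1)
MU = 40*X^1
At X = 5:
MU = 40 * 5^1
MU = 40 * 5 = 200

200


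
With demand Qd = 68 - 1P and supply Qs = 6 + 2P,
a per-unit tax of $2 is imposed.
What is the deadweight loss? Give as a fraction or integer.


Pre-tax equilibrium quantity: Q* = 142/3
Post-tax equilibrium quantity: Q_tax = 46
Reduction in quantity: Q* - Q_tax = 4/3
DWL = (1/2) * tax * (Q* - Q_tax)
DWL = (1/2) * 2 * 4/3 = 4/3

4/3


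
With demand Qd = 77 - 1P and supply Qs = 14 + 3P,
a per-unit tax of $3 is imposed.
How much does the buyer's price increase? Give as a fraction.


With a per-unit tax, the buyer's price increase depends on relative slopes.
Supply slope: d = 3, Demand slope: b = 1
Buyer's price increase = d * tax / (b + d)
= 3 * 3 / (1 + 3)
= 9 / 4 = 9/4

9/4


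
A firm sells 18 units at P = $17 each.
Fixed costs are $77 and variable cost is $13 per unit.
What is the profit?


Total Revenue = P * Q = 17 * 18 = $306
Total Cost = FC + VC*Q = 77 + 13*18 = $311
Profit = TR - TC = 306 - 311 = $-5

$-5


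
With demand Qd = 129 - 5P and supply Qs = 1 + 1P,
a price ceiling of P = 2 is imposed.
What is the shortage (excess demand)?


At P = 2:
Qd = 129 - 5*2 = 119
Qs = 1 + 1*2 = 3
Shortage = Qd - Qs = 119 - 3 = 116

116


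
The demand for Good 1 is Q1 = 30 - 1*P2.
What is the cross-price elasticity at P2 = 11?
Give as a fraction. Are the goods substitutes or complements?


dQ1/dP2 = -1
At P2 = 11: Q1 = 30 - 1*11 = 19
Exy = (dQ1/dP2)(P2/Q1) = -1 * 11 / 19 = -11/19
Since Exy < 0, the goods are complements.

-11/19 (complements)


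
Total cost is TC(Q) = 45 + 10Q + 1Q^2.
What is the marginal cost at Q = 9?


MC = dTC/dQ = 10 + 2*1*Q
At Q = 9:
MC = 10 + 2*9
MC = 10 + 18 = 28

28


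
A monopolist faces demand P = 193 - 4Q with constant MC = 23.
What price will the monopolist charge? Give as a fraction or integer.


MR = 193 - 8Q
Set MR = MC: 193 - 8Q = 23
Q* = 85/4
Substitute into demand:
P* = 193 - 4*85/4 = 108

108


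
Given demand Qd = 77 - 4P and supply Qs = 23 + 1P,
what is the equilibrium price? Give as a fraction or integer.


At equilibrium, Qd = Qs.
77 - 4P = 23 + 1P
77 - 23 = 4P + 1P
54 = 5P
P* = 54/5 = 54/5

54/5


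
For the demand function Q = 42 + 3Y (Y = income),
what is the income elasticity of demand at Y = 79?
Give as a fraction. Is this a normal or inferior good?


dQ/dY = 3
At Y = 79: Q = 42 + 3*79 = 279
Ey = (dQ/dY)(Y/Q) = 3 * 79 / 279 = 79/93
Since Ey > 0, this is a normal good.

79/93 (normal good)


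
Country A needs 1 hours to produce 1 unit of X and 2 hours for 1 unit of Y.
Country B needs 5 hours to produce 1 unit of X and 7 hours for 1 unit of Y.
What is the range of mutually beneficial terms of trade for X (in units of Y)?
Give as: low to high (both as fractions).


Opportunity cost of X for Country A = hours_X / hours_Y = 1/2 = 1/2 units of Y
Opportunity cost of X for Country B = hours_X / hours_Y = 5/7 = 5/7 units of Y
Terms of trade must be between the two opportunity costs.
Range: 1/2 to 5/7

1/2 to 5/7


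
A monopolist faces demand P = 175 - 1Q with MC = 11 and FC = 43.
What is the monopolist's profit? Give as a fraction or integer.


MR = MC: 175 - 2Q = 11
Q* = 82
P* = 175 - 1*82 = 93
Profit = (P* - MC)*Q* - FC
= (93 - 11)*82 - 43
= 82*82 - 43
= 6724 - 43 = 6681

6681


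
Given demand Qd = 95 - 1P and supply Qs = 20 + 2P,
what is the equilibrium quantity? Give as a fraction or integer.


First find equilibrium price:
95 - 1P = 20 + 2P
P* = 75/3 = 25
Then substitute into demand:
Q* = 95 - 1 * 25 = 70

70


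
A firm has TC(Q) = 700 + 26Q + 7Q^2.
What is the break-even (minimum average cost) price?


AC(Q) = 700/Q + 26 + 7Q
To minimize: dAC/dQ = -700/Q^2 + 7 = 0
Q^2 = 700/7 = 100
Q* = 10
Min AC = 700/10 + 26 + 7*10
Min AC = 70 + 26 + 70 = 166

166


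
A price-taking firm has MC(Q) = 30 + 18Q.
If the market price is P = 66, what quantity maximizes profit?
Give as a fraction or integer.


In perfect competition, profit is maximized where P = MC.
66 = 30 + 18Q
36 = 18Q
Q* = 36/18 = 2

2


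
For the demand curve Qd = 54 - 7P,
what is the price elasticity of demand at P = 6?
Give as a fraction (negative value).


dQ/dP = -7
At P = 6: Q = 54 - 7*6 = 12
E = (dQ/dP)(P/Q) = (-7)(6/12) = -7/2

-7/2


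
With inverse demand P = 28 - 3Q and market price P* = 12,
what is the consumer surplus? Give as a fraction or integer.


Maximum willingness to pay (at Q=0): P_max = 28
Quantity demanded at P* = 12:
Q* = (28 - 12)/3 = 16/3
CS = (1/2) * Q* * (P_max - P*)
CS = (1/2) * 16/3 * (28 - 12)
CS = (1/2) * 16/3 * 16 = 128/3

128/3


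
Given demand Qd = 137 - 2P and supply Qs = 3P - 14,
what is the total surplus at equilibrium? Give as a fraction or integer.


Find equilibrium: 137 - 2P = 3P - 14
137 + 14 = 5P
P* = 151/5 = 151/5
Q* = 3*151/5 - 14 = 383/5
Inverse demand: P = 137/2 - Q/2, so P_max = 137/2
Inverse supply: P = 14/3 + Q/3, so P_min = 14/3
CS = (1/2) * 383/5 * (137/2 - 151/5) = 146689/100
PS = (1/2) * 383/5 * (151/5 - 14/3) = 146689/150
TS = CS + PS = 146689/100 + 146689/150 = 146689/60

146689/60


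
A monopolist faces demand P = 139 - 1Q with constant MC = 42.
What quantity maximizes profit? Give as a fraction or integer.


TR = P*Q = (139 - 1Q)Q = 139Q - 1Q^2
MR = dTR/dQ = 139 - 2Q
Set MR = MC:
139 - 2Q = 42
97 = 2Q
Q* = 97/2 = 97/2

97/2


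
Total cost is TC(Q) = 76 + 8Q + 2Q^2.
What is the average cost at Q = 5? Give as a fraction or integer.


TC(5) = 76 + 8*5 + 2*5^2
TC(5) = 76 + 40 + 50 = 166
AC = TC/Q = 166/5 = 166/5

166/5


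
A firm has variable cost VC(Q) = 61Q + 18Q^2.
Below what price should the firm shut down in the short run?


AVC(Q) = VC(Q)/Q = 61 + 18Q
AVC is increasing in Q, so minimum AVC is at Q -> 0+.
Min AVC = 61
The firm should shut down if P < 61.

61


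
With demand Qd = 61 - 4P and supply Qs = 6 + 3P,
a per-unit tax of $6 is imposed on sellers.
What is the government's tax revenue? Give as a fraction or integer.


With tax on sellers, new supply: Qs' = 6 + 3(P - 6)
= 3P - 12
New equilibrium quantity:
Q_new = 135/7
Tax revenue = tax * Q_new = 6 * 135/7 = 810/7

810/7


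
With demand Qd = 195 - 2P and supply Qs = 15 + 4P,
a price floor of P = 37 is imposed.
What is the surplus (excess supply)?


At P = 37:
Qd = 195 - 2*37 = 121
Qs = 15 + 4*37 = 163
Surplus = Qs - Qd = 163 - 121 = 42

42


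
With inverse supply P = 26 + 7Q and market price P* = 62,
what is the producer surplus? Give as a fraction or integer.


Minimum supply price (at Q=0): P_min = 26
Quantity supplied at P* = 62:
Q* = (62 - 26)/7 = 36/7
PS = (1/2) * Q* * (P* - P_min)
PS = (1/2) * 36/7 * (62 - 26)
PS = (1/2) * 36/7 * 36 = 648/7

648/7


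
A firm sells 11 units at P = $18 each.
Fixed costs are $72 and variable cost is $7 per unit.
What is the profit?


Total Revenue = P * Q = 18 * 11 = $198
Total Cost = FC + VC*Q = 72 + 7*11 = $149
Profit = TR - TC = 198 - 149 = $49

$49


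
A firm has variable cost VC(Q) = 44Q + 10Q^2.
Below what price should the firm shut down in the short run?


AVC(Q) = VC(Q)/Q = 44 + 10Q
AVC is increasing in Q, so minimum AVC is at Q -> 0+.
Min AVC = 44
The firm should shut down if P < 44.

44


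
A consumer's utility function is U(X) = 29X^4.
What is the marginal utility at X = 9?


MU = dU/dX = 29*4*X^(4-1)
MU = 116*X^3
At X = 9:
MU = 116 * 9^3
MU = 116 * 729 = 84564

84564


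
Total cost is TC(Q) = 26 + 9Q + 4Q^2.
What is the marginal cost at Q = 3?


MC = dTC/dQ = 9 + 2*4*Q
At Q = 3:
MC = 9 + 8*3
MC = 9 + 24 = 33

33


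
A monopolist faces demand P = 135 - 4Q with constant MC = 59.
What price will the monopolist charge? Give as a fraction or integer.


MR = 135 - 8Q
Set MR = MC: 135 - 8Q = 59
Q* = 19/2
Substitute into demand:
P* = 135 - 4*19/2 = 97

97


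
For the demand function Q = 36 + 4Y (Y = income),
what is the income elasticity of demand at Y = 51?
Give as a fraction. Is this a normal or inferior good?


dQ/dY = 4
At Y = 51: Q = 36 + 4*51 = 240
Ey = (dQ/dY)(Y/Q) = 4 * 51 / 240 = 17/20
Since Ey > 0, this is a normal good.

17/20 (normal good)


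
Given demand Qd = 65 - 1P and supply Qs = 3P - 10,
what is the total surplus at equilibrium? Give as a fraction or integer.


Find equilibrium: 65 - 1P = 3P - 10
65 + 10 = 4P
P* = 75/4 = 75/4
Q* = 3*75/4 - 10 = 185/4
Inverse demand: P = 65 - Q/1, so P_max = 65
Inverse supply: P = 10/3 + Q/3, so P_min = 10/3
CS = (1/2) * 185/4 * (65 - 75/4) = 34225/32
PS = (1/2) * 185/4 * (75/4 - 10/3) = 34225/96
TS = CS + PS = 34225/32 + 34225/96 = 34225/24

34225/24


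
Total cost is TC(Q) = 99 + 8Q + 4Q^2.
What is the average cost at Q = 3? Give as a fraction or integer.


TC(3) = 99 + 8*3 + 4*3^2
TC(3) = 99 + 24 + 36 = 159
AC = TC/Q = 159/3 = 53

53


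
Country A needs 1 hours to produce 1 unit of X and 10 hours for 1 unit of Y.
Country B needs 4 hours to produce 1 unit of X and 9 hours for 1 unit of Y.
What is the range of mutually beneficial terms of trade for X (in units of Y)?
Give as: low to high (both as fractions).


Opportunity cost of X for Country A = hours_X / hours_Y = 1/10 = 1/10 units of Y
Opportunity cost of X for Country B = hours_X / hours_Y = 4/9 = 4/9 units of Y
Terms of trade must be between the two opportunity costs.
Range: 1/10 to 4/9

1/10 to 4/9


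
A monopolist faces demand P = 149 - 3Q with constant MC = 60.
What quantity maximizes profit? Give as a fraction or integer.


TR = P*Q = (149 - 3Q)Q = 149Q - 3Q^2
MR = dTR/dQ = 149 - 6Q
Set MR = MC:
149 - 6Q = 60
89 = 6Q
Q* = 89/6 = 89/6

89/6


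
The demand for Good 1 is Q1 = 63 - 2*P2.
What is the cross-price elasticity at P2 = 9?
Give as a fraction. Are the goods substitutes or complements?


dQ1/dP2 = -2
At P2 = 9: Q1 = 63 - 2*9 = 45
Exy = (dQ1/dP2)(P2/Q1) = -2 * 9 / 45 = -2/5
Since Exy < 0, the goods are complements.

-2/5 (complements)


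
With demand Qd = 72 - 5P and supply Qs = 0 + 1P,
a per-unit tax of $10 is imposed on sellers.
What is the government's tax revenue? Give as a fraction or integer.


With tax on sellers, new supply: Qs' = 0 + 1(P - 10)
= 1P - 10
New equilibrium quantity:
Q_new = 11/3
Tax revenue = tax * Q_new = 10 * 11/3 = 110/3

110/3


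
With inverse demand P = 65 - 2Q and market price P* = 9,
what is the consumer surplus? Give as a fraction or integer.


Maximum willingness to pay (at Q=0): P_max = 65
Quantity demanded at P* = 9:
Q* = (65 - 9)/2 = 28
CS = (1/2) * Q* * (P_max - P*)
CS = (1/2) * 28 * (65 - 9)
CS = (1/2) * 28 * 56 = 784

784


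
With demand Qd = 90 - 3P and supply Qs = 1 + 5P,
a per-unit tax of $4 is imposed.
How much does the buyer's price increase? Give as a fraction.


With a per-unit tax, the buyer's price increase depends on relative slopes.
Supply slope: d = 5, Demand slope: b = 3
Buyer's price increase = d * tax / (b + d)
= 5 * 4 / (3 + 5)
= 20 / 8 = 5/2

5/2


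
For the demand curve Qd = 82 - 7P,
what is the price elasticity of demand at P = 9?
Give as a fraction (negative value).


dQ/dP = -7
At P = 9: Q = 82 - 7*9 = 19
E = (dQ/dP)(P/Q) = (-7)(9/19) = -63/19

-63/19


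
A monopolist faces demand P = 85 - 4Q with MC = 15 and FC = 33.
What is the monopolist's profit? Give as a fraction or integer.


MR = MC: 85 - 8Q = 15
Q* = 35/4
P* = 85 - 4*35/4 = 50
Profit = (P* - MC)*Q* - FC
= (50 - 15)*35/4 - 33
= 35*35/4 - 33
= 1225/4 - 33 = 1093/4

1093/4


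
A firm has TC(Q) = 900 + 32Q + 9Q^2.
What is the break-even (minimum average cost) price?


AC(Q) = 900/Q + 32 + 9Q
To minimize: dAC/dQ = -900/Q^2 + 9 = 0
Q^2 = 900/9 = 100
Q* = 10
Min AC = 900/10 + 32 + 9*10
Min AC = 90 + 32 + 90 = 212

212


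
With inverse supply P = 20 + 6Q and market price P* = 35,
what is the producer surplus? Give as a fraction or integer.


Minimum supply price (at Q=0): P_min = 20
Quantity supplied at P* = 35:
Q* = (35 - 20)/6 = 5/2
PS = (1/2) * Q* * (P* - P_min)
PS = (1/2) * 5/2 * (35 - 20)
PS = (1/2) * 5/2 * 15 = 75/4

75/4


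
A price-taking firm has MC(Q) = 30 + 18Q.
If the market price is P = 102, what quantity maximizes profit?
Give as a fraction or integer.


In perfect competition, profit is maximized where P = MC.
102 = 30 + 18Q
72 = 18Q
Q* = 72/18 = 4

4


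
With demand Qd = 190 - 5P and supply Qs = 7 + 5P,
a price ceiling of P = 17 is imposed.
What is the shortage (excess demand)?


At P = 17:
Qd = 190 - 5*17 = 105
Qs = 7 + 5*17 = 92
Shortage = Qd - Qs = 105 - 92 = 13

13


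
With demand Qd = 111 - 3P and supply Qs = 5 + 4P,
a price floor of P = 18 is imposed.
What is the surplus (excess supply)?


At P = 18:
Qd = 111 - 3*18 = 57
Qs = 5 + 4*18 = 77
Surplus = Qs - Qd = 77 - 57 = 20

20


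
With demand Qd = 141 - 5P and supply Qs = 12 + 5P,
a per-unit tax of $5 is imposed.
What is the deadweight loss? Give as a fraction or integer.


Pre-tax equilibrium quantity: Q* = 153/2
Post-tax equilibrium quantity: Q_tax = 64
Reduction in quantity: Q* - Q_tax = 25/2
DWL = (1/2) * tax * (Q* - Q_tax)
DWL = (1/2) * 5 * 25/2 = 125/4

125/4


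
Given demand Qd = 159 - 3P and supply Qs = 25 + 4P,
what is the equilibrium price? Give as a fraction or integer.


At equilibrium, Qd = Qs.
159 - 3P = 25 + 4P
159 - 25 = 3P + 4P
134 = 7P
P* = 134/7 = 134/7

134/7


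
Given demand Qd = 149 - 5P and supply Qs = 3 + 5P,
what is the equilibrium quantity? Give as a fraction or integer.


First find equilibrium price:
149 - 5P = 3 + 5P
P* = 146/10 = 73/5
Then substitute into demand:
Q* = 149 - 5 * 73/5 = 76

76


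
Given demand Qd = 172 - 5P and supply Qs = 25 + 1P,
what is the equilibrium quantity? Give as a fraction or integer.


First find equilibrium price:
172 - 5P = 25 + 1P
P* = 147/6 = 49/2
Then substitute into demand:
Q* = 172 - 5 * 49/2 = 99/2

99/2


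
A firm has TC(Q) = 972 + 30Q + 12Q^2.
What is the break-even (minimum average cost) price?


AC(Q) = 972/Q + 30 + 12Q
To minimize: dAC/dQ = -972/Q^2 + 12 = 0
Q^2 = 972/12 = 81
Q* = 9
Min AC = 972/9 + 30 + 12*9
Min AC = 108 + 30 + 108 = 246

246


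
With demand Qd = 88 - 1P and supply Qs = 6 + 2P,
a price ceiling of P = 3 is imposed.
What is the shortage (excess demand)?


At P = 3:
Qd = 88 - 1*3 = 85
Qs = 6 + 2*3 = 12
Shortage = Qd - Qs = 85 - 12 = 73

73


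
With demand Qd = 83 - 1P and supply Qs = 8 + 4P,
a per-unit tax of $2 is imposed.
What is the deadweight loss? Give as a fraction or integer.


Pre-tax equilibrium quantity: Q* = 68
Post-tax equilibrium quantity: Q_tax = 332/5
Reduction in quantity: Q* - Q_tax = 8/5
DWL = (1/2) * tax * (Q* - Q_tax)
DWL = (1/2) * 2 * 8/5 = 8/5

8/5


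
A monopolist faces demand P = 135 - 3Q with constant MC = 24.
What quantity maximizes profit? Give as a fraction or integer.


TR = P*Q = (135 - 3Q)Q = 135Q - 3Q^2
MR = dTR/dQ = 135 - 6Q
Set MR = MC:
135 - 6Q = 24
111 = 6Q
Q* = 111/6 = 37/2

37/2


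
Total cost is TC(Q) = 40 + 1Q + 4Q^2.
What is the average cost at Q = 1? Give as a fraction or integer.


TC(1) = 40 + 1*1 + 4*1^2
TC(1) = 40 + 1 + 4 = 45
AC = TC/Q = 45/1 = 45

45


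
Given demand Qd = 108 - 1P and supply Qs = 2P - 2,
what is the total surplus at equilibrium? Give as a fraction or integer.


Find equilibrium: 108 - 1P = 2P - 2
108 + 2 = 3P
P* = 110/3 = 110/3
Q* = 2*110/3 - 2 = 214/3
Inverse demand: P = 108 - Q/1, so P_max = 108
Inverse supply: P = 1 + Q/2, so P_min = 1
CS = (1/2) * 214/3 * (108 - 110/3) = 22898/9
PS = (1/2) * 214/3 * (110/3 - 1) = 11449/9
TS = CS + PS = 22898/9 + 11449/9 = 11449/3

11449/3


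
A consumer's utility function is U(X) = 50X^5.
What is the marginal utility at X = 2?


MU = dU/dX = 50*5*X^(5-1)
MU = 250*X^4
At X = 2:
MU = 250 * 2^4
MU = 250 * 16 = 4000

4000


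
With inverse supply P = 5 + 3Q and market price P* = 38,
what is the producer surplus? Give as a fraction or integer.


Minimum supply price (at Q=0): P_min = 5
Quantity supplied at P* = 38:
Q* = (38 - 5)/3 = 11
PS = (1/2) * Q* * (P* - P_min)
PS = (1/2) * 11 * (38 - 5)
PS = (1/2) * 11 * 33 = 363/2

363/2


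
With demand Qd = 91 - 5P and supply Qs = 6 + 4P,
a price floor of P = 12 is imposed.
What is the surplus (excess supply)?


At P = 12:
Qd = 91 - 5*12 = 31
Qs = 6 + 4*12 = 54
Surplus = Qs - Qd = 54 - 31 = 23

23


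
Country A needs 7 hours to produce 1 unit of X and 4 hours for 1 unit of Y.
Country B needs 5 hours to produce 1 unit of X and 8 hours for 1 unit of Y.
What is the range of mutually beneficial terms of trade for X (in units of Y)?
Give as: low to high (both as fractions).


Opportunity cost of X for Country A = hours_X / hours_Y = 7/4 = 7/4 units of Y
Opportunity cost of X for Country B = hours_X / hours_Y = 5/8 = 5/8 units of Y
Terms of trade must be between the two opportunity costs.
Range: 5/8 to 7/4

5/8 to 7/4


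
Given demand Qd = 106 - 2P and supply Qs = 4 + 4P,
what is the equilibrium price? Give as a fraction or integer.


At equilibrium, Qd = Qs.
106 - 2P = 4 + 4P
106 - 4 = 2P + 4P
102 = 6P
P* = 102/6 = 17

17


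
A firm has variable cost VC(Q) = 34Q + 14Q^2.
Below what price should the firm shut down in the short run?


AVC(Q) = VC(Q)/Q = 34 + 14Q
AVC is increasing in Q, so minimum AVC is at Q -> 0+.
Min AVC = 34
The firm should shut down if P < 34.

34


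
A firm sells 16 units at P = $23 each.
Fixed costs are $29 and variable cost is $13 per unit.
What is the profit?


Total Revenue = P * Q = 23 * 16 = $368
Total Cost = FC + VC*Q = 29 + 13*16 = $237
Profit = TR - TC = 368 - 237 = $131

$131


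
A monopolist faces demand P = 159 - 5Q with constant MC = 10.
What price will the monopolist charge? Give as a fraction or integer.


MR = 159 - 10Q
Set MR = MC: 159 - 10Q = 10
Q* = 149/10
Substitute into demand:
P* = 159 - 5*149/10 = 169/2

169/2


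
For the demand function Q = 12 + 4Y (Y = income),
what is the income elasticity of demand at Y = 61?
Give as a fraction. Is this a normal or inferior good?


dQ/dY = 4
At Y = 61: Q = 12 + 4*61 = 256
Ey = (dQ/dY)(Y/Q) = 4 * 61 / 256 = 61/64
Since Ey > 0, this is a normal good.

61/64 (normal good)


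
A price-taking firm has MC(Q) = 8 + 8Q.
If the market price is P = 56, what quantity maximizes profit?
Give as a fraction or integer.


In perfect competition, profit is maximized where P = MC.
56 = 8 + 8Q
48 = 8Q
Q* = 48/8 = 6

6


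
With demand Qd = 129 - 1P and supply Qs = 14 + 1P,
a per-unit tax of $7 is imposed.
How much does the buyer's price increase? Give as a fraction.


With a per-unit tax, the buyer's price increase depends on relative slopes.
Supply slope: d = 1, Demand slope: b = 1
Buyer's price increase = d * tax / (b + d)
= 1 * 7 / (1 + 1)
= 7 / 2 = 7/2

7/2


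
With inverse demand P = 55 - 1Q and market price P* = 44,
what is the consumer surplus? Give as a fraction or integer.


Maximum willingness to pay (at Q=0): P_max = 55
Quantity demanded at P* = 44:
Q* = (55 - 44)/1 = 11
CS = (1/2) * Q* * (P_max - P*)
CS = (1/2) * 11 * (55 - 44)
CS = (1/2) * 11 * 11 = 121/2

121/2


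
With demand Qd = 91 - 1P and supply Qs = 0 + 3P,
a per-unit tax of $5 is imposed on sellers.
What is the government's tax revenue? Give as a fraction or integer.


With tax on sellers, new supply: Qs' = 0 + 3(P - 5)
= 3P - 15
New equilibrium quantity:
Q_new = 129/2
Tax revenue = tax * Q_new = 5 * 129/2 = 645/2

645/2


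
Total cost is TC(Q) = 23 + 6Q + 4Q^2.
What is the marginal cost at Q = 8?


MC = dTC/dQ = 6 + 2*4*Q
At Q = 8:
MC = 6 + 8*8
MC = 6 + 64 = 70

70


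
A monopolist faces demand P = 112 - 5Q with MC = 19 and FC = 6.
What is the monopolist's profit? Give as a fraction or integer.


MR = MC: 112 - 10Q = 19
Q* = 93/10
P* = 112 - 5*93/10 = 131/2
Profit = (P* - MC)*Q* - FC
= (131/2 - 19)*93/10 - 6
= 93/2*93/10 - 6
= 8649/20 - 6 = 8529/20

8529/20


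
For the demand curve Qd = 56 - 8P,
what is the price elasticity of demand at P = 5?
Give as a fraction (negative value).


dQ/dP = -8
At P = 5: Q = 56 - 8*5 = 16
E = (dQ/dP)(P/Q) = (-8)(5/16) = -5/2

-5/2


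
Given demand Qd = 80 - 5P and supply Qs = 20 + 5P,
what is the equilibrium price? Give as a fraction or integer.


At equilibrium, Qd = Qs.
80 - 5P = 20 + 5P
80 - 20 = 5P + 5P
60 = 10P
P* = 60/10 = 6

6


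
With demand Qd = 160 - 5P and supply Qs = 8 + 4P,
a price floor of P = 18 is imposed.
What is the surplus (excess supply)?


At P = 18:
Qd = 160 - 5*18 = 70
Qs = 8 + 4*18 = 80
Surplus = Qs - Qd = 80 - 70 = 10

10


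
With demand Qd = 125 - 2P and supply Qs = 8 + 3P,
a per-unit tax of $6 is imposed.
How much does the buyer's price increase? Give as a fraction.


With a per-unit tax, the buyer's price increase depends on relative slopes.
Supply slope: d = 3, Demand slope: b = 2
Buyer's price increase = d * tax / (b + d)
= 3 * 6 / (2 + 3)
= 18 / 5 = 18/5

18/5


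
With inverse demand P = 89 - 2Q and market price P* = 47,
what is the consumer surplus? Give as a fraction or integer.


Maximum willingness to pay (at Q=0): P_max = 89
Quantity demanded at P* = 47:
Q* = (89 - 47)/2 = 21
CS = (1/2) * Q* * (P_max - P*)
CS = (1/2) * 21 * (89 - 47)
CS = (1/2) * 21 * 42 = 441

441


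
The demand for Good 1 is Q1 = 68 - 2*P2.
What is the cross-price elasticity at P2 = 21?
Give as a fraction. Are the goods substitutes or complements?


dQ1/dP2 = -2
At P2 = 21: Q1 = 68 - 2*21 = 26
Exy = (dQ1/dP2)(P2/Q1) = -2 * 21 / 26 = -21/13
Since Exy < 0, the goods are complements.

-21/13 (complements)


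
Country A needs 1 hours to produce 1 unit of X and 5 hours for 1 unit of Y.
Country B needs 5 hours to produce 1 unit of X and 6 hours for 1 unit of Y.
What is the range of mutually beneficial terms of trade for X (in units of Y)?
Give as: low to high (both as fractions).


Opportunity cost of X for Country A = hours_X / hours_Y = 1/5 = 1/5 units of Y
Opportunity cost of X for Country B = hours_X / hours_Y = 5/6 = 5/6 units of Y
Terms of trade must be between the two opportunity costs.
Range: 1/5 to 5/6

1/5 to 5/6


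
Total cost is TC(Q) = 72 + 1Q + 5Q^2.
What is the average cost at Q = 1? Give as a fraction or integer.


TC(1) = 72 + 1*1 + 5*1^2
TC(1) = 72 + 1 + 5 = 78
AC = TC/Q = 78/1 = 78

78


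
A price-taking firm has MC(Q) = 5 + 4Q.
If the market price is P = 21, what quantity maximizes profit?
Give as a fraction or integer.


In perfect competition, profit is maximized where P = MC.
21 = 5 + 4Q
16 = 4Q
Q* = 16/4 = 4

4


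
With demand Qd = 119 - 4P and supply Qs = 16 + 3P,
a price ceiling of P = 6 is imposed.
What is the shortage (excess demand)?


At P = 6:
Qd = 119 - 4*6 = 95
Qs = 16 + 3*6 = 34
Shortage = Qd - Qs = 95 - 34 = 61

61


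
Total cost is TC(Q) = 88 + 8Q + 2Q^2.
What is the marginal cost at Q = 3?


MC = dTC/dQ = 8 + 2*2*Q
At Q = 3:
MC = 8 + 4*3
MC = 8 + 12 = 20

20


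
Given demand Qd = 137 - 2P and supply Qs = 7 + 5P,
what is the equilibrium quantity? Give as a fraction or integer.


First find equilibrium price:
137 - 2P = 7 + 5P
P* = 130/7 = 130/7
Then substitute into demand:
Q* = 137 - 2 * 130/7 = 699/7

699/7


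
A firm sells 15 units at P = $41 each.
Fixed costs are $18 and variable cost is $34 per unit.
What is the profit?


Total Revenue = P * Q = 41 * 15 = $615
Total Cost = FC + VC*Q = 18 + 34*15 = $528
Profit = TR - TC = 615 - 528 = $87

$87


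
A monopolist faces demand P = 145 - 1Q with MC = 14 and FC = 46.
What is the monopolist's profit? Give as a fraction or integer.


MR = MC: 145 - 2Q = 14
Q* = 131/2
P* = 145 - 1*131/2 = 159/2
Profit = (P* - MC)*Q* - FC
= (159/2 - 14)*131/2 - 46
= 131/2*131/2 - 46
= 17161/4 - 46 = 16977/4

16977/4


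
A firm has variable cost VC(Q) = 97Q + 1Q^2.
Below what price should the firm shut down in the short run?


AVC(Q) = VC(Q)/Q = 97 + 1Q
AVC is increasing in Q, so minimum AVC is at Q -> 0+.
Min AVC = 97
The firm should shut down if P < 97.

97


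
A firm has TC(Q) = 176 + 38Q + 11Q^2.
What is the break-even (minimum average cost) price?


AC(Q) = 176/Q + 38 + 11Q
To minimize: dAC/dQ = -176/Q^2 + 11 = 0
Q^2 = 176/11 = 16
Q* = 4
Min AC = 176/4 + 38 + 11*4
Min AC = 44 + 38 + 44 = 126

126


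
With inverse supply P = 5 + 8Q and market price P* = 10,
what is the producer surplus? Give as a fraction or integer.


Minimum supply price (at Q=0): P_min = 5
Quantity supplied at P* = 10:
Q* = (10 - 5)/8 = 5/8
PS = (1/2) * Q* * (P* - P_min)
PS = (1/2) * 5/8 * (10 - 5)
PS = (1/2) * 5/8 * 5 = 25/16

25/16


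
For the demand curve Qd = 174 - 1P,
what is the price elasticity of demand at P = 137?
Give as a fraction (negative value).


dQ/dP = -1
At P = 137: Q = 174 - 1*137 = 37
E = (dQ/dP)(P/Q) = (-1)(137/37) = -137/37

-137/37


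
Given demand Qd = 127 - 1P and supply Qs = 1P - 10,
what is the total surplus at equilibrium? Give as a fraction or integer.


Find equilibrium: 127 - 1P = 1P - 10
127 + 10 = 2P
P* = 137/2 = 137/2
Q* = 1*137/2 - 10 = 117/2
Inverse demand: P = 127 - Q/1, so P_max = 127
Inverse supply: P = 10 + Q/1, so P_min = 10
CS = (1/2) * 117/2 * (127 - 137/2) = 13689/8
PS = (1/2) * 117/2 * (137/2 - 10) = 13689/8
TS = CS + PS = 13689/8 + 13689/8 = 13689/4

13689/4


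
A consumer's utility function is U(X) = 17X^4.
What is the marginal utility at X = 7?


MU = dU/dX = 17*4*X^(4-1)
MU = 68*X^3
At X = 7:
MU = 68 * 7^3
MU = 68 * 343 = 23324

23324


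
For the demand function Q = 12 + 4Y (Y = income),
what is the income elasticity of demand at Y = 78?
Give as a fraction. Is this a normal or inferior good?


dQ/dY = 4
At Y = 78: Q = 12 + 4*78 = 324
Ey = (dQ/dY)(Y/Q) = 4 * 78 / 324 = 26/27
Since Ey > 0, this is a normal good.

26/27 (normal good)


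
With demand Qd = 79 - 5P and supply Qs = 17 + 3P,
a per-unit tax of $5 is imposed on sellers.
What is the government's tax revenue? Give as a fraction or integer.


With tax on sellers, new supply: Qs' = 17 + 3(P - 5)
= 2 + 3P
New equilibrium quantity:
Q_new = 247/8
Tax revenue = tax * Q_new = 5 * 247/8 = 1235/8

1235/8


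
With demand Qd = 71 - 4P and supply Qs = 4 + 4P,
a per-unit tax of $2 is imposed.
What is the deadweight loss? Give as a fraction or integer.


Pre-tax equilibrium quantity: Q* = 75/2
Post-tax equilibrium quantity: Q_tax = 67/2
Reduction in quantity: Q* - Q_tax = 4
DWL = (1/2) * tax * (Q* - Q_tax)
DWL = (1/2) * 2 * 4 = 4

4


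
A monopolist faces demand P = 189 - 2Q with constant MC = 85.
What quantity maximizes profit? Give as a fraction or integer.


TR = P*Q = (189 - 2Q)Q = 189Q - 2Q^2
MR = dTR/dQ = 189 - 4Q
Set MR = MC:
189 - 4Q = 85
104 = 4Q
Q* = 104/4 = 26

26


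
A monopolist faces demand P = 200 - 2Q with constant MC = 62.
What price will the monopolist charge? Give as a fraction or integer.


MR = 200 - 4Q
Set MR = MC: 200 - 4Q = 62
Q* = 69/2
Substitute into demand:
P* = 200 - 2*69/2 = 131

131


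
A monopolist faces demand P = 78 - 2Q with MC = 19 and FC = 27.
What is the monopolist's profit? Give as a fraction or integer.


MR = MC: 78 - 4Q = 19
Q* = 59/4
P* = 78 - 2*59/4 = 97/2
Profit = (P* - MC)*Q* - FC
= (97/2 - 19)*59/4 - 27
= 59/2*59/4 - 27
= 3481/8 - 27 = 3265/8

3265/8


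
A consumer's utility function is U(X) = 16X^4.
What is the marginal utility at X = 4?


MU = dU/dX = 16*4*X^(4-1)
MU = 64*X^3
At X = 4:
MU = 64 * 4^3
MU = 64 * 64 = 4096

4096


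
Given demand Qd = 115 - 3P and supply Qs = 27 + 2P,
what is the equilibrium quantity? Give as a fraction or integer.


First find equilibrium price:
115 - 3P = 27 + 2P
P* = 88/5 = 88/5
Then substitute into demand:
Q* = 115 - 3 * 88/5 = 311/5

311/5


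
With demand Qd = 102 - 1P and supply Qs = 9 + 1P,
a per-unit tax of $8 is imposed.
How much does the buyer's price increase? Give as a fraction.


With a per-unit tax, the buyer's price increase depends on relative slopes.
Supply slope: d = 1, Demand slope: b = 1
Buyer's price increase = d * tax / (b + d)
= 1 * 8 / (1 + 1)
= 8 / 2 = 4

4


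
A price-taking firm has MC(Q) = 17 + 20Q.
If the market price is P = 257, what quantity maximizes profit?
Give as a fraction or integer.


In perfect competition, profit is maximized where P = MC.
257 = 17 + 20Q
240 = 20Q
Q* = 240/20 = 12

12


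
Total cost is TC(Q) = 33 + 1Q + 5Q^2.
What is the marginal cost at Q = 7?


MC = dTC/dQ = 1 + 2*5*Q
At Q = 7:
MC = 1 + 10*7
MC = 1 + 70 = 71

71


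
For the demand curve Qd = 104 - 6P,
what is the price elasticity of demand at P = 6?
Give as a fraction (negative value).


dQ/dP = -6
At P = 6: Q = 104 - 6*6 = 68
E = (dQ/dP)(P/Q) = (-6)(6/68) = -9/17

-9/17


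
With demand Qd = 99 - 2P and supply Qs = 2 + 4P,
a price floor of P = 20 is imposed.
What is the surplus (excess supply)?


At P = 20:
Qd = 99 - 2*20 = 59
Qs = 2 + 4*20 = 82
Surplus = Qs - Qd = 82 - 59 = 23

23


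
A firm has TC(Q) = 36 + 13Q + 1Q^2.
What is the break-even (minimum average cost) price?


AC(Q) = 36/Q + 13 + 1Q
To minimize: dAC/dQ = -36/Q^2 + 1 = 0
Q^2 = 36/1 = 36
Q* = 6
Min AC = 36/6 + 13 + 1*6
Min AC = 6 + 13 + 6 = 25

25


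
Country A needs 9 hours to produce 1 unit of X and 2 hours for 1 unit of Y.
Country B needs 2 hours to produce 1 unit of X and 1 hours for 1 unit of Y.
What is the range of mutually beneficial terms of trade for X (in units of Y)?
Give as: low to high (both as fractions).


Opportunity cost of X for Country A = hours_X / hours_Y = 9/2 = 9/2 units of Y
Opportunity cost of X for Country B = hours_X / hours_Y = 2/1 = 2 units of Y
Terms of trade must be between the two opportunity costs.
Range: 2 to 9/2

2 to 9/2


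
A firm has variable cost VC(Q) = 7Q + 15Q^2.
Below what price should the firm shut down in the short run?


AVC(Q) = VC(Q)/Q = 7 + 15Q
AVC is increasing in Q, so minimum AVC is at Q -> 0+.
Min AVC = 7
The firm should shut down if P < 7.

7


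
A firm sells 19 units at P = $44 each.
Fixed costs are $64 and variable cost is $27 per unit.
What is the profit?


Total Revenue = P * Q = 44 * 19 = $836
Total Cost = FC + VC*Q = 64 + 27*19 = $577
Profit = TR - TC = 836 - 577 = $259

$259


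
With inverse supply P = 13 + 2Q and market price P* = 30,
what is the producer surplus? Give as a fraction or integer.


Minimum supply price (at Q=0): P_min = 13
Quantity supplied at P* = 30:
Q* = (30 - 13)/2 = 17/2
PS = (1/2) * Q* * (P* - P_min)
PS = (1/2) * 17/2 * (30 - 13)
PS = (1/2) * 17/2 * 17 = 289/4

289/4


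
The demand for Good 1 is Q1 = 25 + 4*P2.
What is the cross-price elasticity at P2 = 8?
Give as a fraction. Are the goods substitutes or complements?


dQ1/dP2 = 4
At P2 = 8: Q1 = 25 + 4*8 = 57
Exy = (dQ1/dP2)(P2/Q1) = 4 * 8 / 57 = 32/57
Since Exy > 0, the goods are substitutes.

32/57 (substitutes)


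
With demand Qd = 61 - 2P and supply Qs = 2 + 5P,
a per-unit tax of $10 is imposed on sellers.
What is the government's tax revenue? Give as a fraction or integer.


With tax on sellers, new supply: Qs' = 2 + 5(P - 10)
= 5P - 48
New equilibrium quantity:
Q_new = 209/7
Tax revenue = tax * Q_new = 10 * 209/7 = 2090/7

2090/7


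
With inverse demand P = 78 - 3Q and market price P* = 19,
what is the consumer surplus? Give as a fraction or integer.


Maximum willingness to pay (at Q=0): P_max = 78
Quantity demanded at P* = 19:
Q* = (78 - 19)/3 = 59/3
CS = (1/2) * Q* * (P_max - P*)
CS = (1/2) * 59/3 * (78 - 19)
CS = (1/2) * 59/3 * 59 = 3481/6

3481/6


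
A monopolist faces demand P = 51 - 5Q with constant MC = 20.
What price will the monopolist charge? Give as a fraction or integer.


MR = 51 - 10Q
Set MR = MC: 51 - 10Q = 20
Q* = 31/10
Substitute into demand:
P* = 51 - 5*31/10 = 71/2

71/2


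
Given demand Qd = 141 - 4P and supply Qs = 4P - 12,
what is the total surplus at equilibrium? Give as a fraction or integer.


Find equilibrium: 141 - 4P = 4P - 12
141 + 12 = 8P
P* = 153/8 = 153/8
Q* = 4*153/8 - 12 = 129/2
Inverse demand: P = 141/4 - Q/4, so P_max = 141/4
Inverse supply: P = 3 + Q/4, so P_min = 3
CS = (1/2) * 129/2 * (141/4 - 153/8) = 16641/32
PS = (1/2) * 129/2 * (153/8 - 3) = 16641/32
TS = CS + PS = 16641/32 + 16641/32 = 16641/16

16641/16


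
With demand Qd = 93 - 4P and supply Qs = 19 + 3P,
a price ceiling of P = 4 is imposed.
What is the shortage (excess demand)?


At P = 4:
Qd = 93 - 4*4 = 77
Qs = 19 + 3*4 = 31
Shortage = Qd - Qs = 77 - 31 = 46

46


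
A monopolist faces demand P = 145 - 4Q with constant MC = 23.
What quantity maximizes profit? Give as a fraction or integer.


TR = P*Q = (145 - 4Q)Q = 145Q - 4Q^2
MR = dTR/dQ = 145 - 8Q
Set MR = MC:
145 - 8Q = 23
122 = 8Q
Q* = 122/8 = 61/4

61/4


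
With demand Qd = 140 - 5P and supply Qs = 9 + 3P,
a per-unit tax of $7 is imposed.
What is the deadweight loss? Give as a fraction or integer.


Pre-tax equilibrium quantity: Q* = 465/8
Post-tax equilibrium quantity: Q_tax = 45
Reduction in quantity: Q* - Q_tax = 105/8
DWL = (1/2) * tax * (Q* - Q_tax)
DWL = (1/2) * 7 * 105/8 = 735/16

735/16


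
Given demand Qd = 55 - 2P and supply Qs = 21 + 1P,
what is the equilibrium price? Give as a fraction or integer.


At equilibrium, Qd = Qs.
55 - 2P = 21 + 1P
55 - 21 = 2P + 1P
34 = 3P
P* = 34/3 = 34/3

34/3


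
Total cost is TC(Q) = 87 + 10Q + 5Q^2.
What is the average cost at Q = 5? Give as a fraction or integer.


TC(5) = 87 + 10*5 + 5*5^2
TC(5) = 87 + 50 + 125 = 262
AC = TC/Q = 262/5 = 262/5

262/5


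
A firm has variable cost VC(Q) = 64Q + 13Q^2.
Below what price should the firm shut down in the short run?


AVC(Q) = VC(Q)/Q = 64 + 13Q
AVC is increasing in Q, so minimum AVC is at Q -> 0+.
Min AVC = 64
The firm should shut down if P < 64.

64


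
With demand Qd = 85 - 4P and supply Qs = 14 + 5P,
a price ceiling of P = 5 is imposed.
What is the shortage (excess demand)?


At P = 5:
Qd = 85 - 4*5 = 65
Qs = 14 + 5*5 = 39
Shortage = Qd - Qs = 65 - 39 = 26

26


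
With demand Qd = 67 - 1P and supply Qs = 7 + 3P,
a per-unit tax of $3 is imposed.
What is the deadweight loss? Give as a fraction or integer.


Pre-tax equilibrium quantity: Q* = 52
Post-tax equilibrium quantity: Q_tax = 199/4
Reduction in quantity: Q* - Q_tax = 9/4
DWL = (1/2) * tax * (Q* - Q_tax)
DWL = (1/2) * 3 * 9/4 = 27/8

27/8


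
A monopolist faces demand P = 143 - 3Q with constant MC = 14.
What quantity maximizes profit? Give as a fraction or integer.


TR = P*Q = (143 - 3Q)Q = 143Q - 3Q^2
MR = dTR/dQ = 143 - 6Q
Set MR = MC:
143 - 6Q = 14
129 = 6Q
Q* = 129/6 = 43/2

43/2


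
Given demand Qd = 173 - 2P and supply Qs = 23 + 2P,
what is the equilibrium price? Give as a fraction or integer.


At equilibrium, Qd = Qs.
173 - 2P = 23 + 2P
173 - 23 = 2P + 2P
150 = 4P
P* = 150/4 = 75/2

75/2


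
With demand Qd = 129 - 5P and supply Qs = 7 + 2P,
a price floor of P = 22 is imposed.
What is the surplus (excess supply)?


At P = 22:
Qd = 129 - 5*22 = 19
Qs = 7 + 2*22 = 51
Surplus = Qs - Qd = 51 - 19 = 32

32


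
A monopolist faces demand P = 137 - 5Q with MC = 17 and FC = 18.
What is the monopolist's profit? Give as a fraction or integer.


MR = MC: 137 - 10Q = 17
Q* = 12
P* = 137 - 5*12 = 77
Profit = (P* - MC)*Q* - FC
= (77 - 17)*12 - 18
= 60*12 - 18
= 720 - 18 = 702

702
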